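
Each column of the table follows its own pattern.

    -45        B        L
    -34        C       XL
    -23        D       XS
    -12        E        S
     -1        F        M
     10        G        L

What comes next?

First component: +11 each step; -45, -34, -23, -12, -1, 10 → 21.
Letter — letters move forward 1 place in the alphabet: B, C, D, E, F, G → H.
Size: repeats L → XL → XS → S → M; L, XL, XS, S, M, L → XL.
So the next row is 21  H  XL.

21  H  XL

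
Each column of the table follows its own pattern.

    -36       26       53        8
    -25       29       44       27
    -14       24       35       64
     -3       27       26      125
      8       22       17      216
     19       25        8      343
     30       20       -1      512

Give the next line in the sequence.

First component: -36, -25, -14, -3, 8, 19, 30 → 41 (+11 each step).
Second component: alternating steps +3, −5, +3, −5, …, so 26, 29, 24, 27, 22, 25, 20 → 23.
Third component: 53, 44, 35, 26, 17, 8, -1 → -10 (−9 each step).
Fourth component: perfect cubes: 2³, 3³, 4³, …; 8, 27, 64, 125, 216, 343, 512 → 729.
Combining the parts gives 41  23  -10  729.

41  23  -10  729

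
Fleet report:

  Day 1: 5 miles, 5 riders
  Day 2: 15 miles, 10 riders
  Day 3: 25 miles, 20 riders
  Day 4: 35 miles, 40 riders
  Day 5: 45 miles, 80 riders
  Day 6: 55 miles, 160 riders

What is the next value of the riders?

Miles: +10 each step; 5, 15, 25, 35, 45, 55 → 65.
Riders: ×2 each step; 5, 10, 20, 40, 80, 160 → 320.

320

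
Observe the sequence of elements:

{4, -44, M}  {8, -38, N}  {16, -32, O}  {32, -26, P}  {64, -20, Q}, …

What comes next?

First coordinate: ×2 each step, so 4, 8, 16, 32, 64 → 128.
For the second coordinate, +6 each step: -44, -38, -32, -26, -20 → -14.
For the letter, letters move forward 1 place in the alphabet: M, N, O, P, Q → R.
Putting it together: {128, -14, R}.

{128, -14, R}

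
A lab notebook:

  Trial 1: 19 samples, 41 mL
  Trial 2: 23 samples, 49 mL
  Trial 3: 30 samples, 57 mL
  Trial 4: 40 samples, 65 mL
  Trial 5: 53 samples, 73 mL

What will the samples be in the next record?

Samples: differences are 4, 7, 10, … (increasing by 3 each time), so 19, 23, 30, 40, 53 → 69.

69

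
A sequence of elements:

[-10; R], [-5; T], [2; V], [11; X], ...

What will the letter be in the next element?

Z

Letter: letters move forward 2 places in the alphabet, so R, T, V, X → Z.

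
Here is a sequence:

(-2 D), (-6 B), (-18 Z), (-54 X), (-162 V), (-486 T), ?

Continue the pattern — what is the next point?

(-1458 R)

First coordinate: ×3 each step; -2, -6, -18, -54, -162, -486 → -1458.
Letter: letters move back 2 places in the alphabet, wrapping A→Z; D, B, Z, X, V, T → R.
So the next point is (-1458 R).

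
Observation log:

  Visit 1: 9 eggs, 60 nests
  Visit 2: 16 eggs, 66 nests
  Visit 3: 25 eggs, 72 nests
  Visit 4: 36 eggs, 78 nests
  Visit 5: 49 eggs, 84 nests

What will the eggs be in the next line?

Eggs — perfect squares: 3², 4², 5², …: 9, 16, 25, 36, 49 → 64.
Nests: 60, 66, 72, 78, 84 → 90 (+6 each step).

64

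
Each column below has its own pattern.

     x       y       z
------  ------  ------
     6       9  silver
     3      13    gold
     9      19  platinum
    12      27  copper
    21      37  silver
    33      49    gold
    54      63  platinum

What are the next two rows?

Column x goes 6, 3, 9, 12, 21, 33, 54 → 87 → 141 (each term is the sum of the two before it).
For the column y, differences are 4, 6, 8, … (increasing by 2 each time): 9, 13, 19, 27, 37, 49, 63 → 79 → 97.
Column z: repeats silver → gold → platinum → copper; silver, gold, platinum, copper, silver, gold, platinum → copper → silver.
So the next two rows are 87  79  copper and 141  97  silver.

87  79  copper; 141  97  silver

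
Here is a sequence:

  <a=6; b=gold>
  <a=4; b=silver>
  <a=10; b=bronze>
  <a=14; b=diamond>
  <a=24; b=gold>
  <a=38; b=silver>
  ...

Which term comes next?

<a=62; b=bronze>

A: 6, 4, 10, 14, 24, 38 → 62 (each term is the sum of the two before it).
B: gold, silver, bronze, diamond, gold, silver → bronze (repeats gold → silver → bronze → diamond).
So the next term is <a=62; b=bronze>.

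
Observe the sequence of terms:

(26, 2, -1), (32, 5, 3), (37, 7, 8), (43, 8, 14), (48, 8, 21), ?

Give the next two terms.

First value goes 26, 32, 37, 43, 48 → 54 → 59 (alternating steps +6, +5, +6, +5, …).
Second value: 2, 5, 7, 8, 8 → 7 → 5 (differences are 3, 2, 1, … (decreasing by 1 each time)).
Third value: differences are 4, 5, 6, … (increasing by 1 each time), so -1, 3, 8, 14, 21 → 29 → 38.
So the next two terms are (54, 7, 29) and (59, 5, 38).

(54, 7, 29), (59, 5, 38)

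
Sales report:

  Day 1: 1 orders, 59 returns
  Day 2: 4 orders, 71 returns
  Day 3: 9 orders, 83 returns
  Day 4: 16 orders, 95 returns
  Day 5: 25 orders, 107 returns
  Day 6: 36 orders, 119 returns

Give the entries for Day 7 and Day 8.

49 orders, 131 returns; 64 orders, 143 returns

Orders: 1, 4, 9, 16, 25, 36 → 49 → 64 (perfect squares: 1², 2², 3², …).
Returns — +12 each step: 59, 71, 83, 95, 107, 119 → 131 → 143.
Putting the parts together: 49 orders, 131 returns and then 64 orders, 143 returns.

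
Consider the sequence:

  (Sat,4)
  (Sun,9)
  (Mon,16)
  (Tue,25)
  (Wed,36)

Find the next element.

Day: runs through the weekdays Mon→Sun, so Sat, Sun, Mon, Tue, Wed → Thu.
Second component: 4, 9, 16, 25, 36 → 49 (perfect squares: 2², 3², 4², …).
Combining the parts gives (Thu,49).

(Thu,49)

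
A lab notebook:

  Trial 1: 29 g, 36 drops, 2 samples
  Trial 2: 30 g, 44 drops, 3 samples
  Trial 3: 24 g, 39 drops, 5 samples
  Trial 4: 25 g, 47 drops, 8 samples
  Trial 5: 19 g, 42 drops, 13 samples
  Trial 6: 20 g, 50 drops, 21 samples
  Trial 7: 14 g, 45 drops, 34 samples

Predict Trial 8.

G: 29, 30, 24, 25, 19, 20, 14 → 15 (alternating steps +1, −6, +1, −6, …).
For the drops, alternating steps +8, −5, +8, −5, …: 36, 44, 39, 47, 42, 50, 45 → 53.
Samples goes 2, 3, 5, 8, 13, 21, 34 → 55 (each term is the sum of the two before it).
Combining the parts gives 15 g, 53 drops, 55 samples.

15 g, 53 drops, 55 samples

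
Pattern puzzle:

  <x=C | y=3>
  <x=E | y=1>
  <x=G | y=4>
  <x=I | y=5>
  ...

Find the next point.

For the x, letters move forward 2 places in the alphabet: C, E, G, I → K.
Y: each term is the sum of the two before it; 3, 1, 4, 5 → 9.
So the next point is <x=K | y=9>.

<x=K | y=9>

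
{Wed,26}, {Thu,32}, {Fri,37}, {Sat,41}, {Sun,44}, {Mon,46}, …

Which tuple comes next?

{Tue,47}

For the day, runs through the weekdays Mon→Sun: Wed, Thu, Fri, Sat, Sun, Mon → Tue.
Second coordinate: 26, 32, 37, 41, 44, 46 → 47 (differences are 6, 5, 4, … (decreasing by 1 each time)).
Putting it together: {Tue,47}.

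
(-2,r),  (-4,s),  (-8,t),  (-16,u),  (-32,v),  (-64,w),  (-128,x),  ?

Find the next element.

(-256,y)

First entry: ×2 each step, so -2, -4, -8, -16, -32, -64, -128 → -256.
Letter: r, s, t, u, v, w, x → y (letters move forward 1 place in the alphabet).
Combining the parts gives (-256,y).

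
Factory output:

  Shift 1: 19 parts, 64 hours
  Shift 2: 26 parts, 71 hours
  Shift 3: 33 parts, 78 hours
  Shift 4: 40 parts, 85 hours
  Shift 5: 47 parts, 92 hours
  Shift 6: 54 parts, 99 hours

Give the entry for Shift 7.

Parts: +7 each step; 19, 26, 33, 40, 47, 54 → 61.
Hours: +7 each step; 64, 71, 78, 85, 92, 99 → 106.
Putting it together: 61 parts, 106 hours.

61 parts, 106 hours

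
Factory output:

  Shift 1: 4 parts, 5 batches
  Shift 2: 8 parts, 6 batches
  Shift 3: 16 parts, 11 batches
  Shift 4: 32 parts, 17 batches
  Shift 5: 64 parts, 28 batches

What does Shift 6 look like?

128 parts, 45 batches

Parts goes 4, 8, 16, 32, 64 → 128 (×2 each step).
Batches: 5, 6, 11, 17, 28 → 45 (each term is the sum of the two before it).
Combining the parts gives 128 parts, 45 batches.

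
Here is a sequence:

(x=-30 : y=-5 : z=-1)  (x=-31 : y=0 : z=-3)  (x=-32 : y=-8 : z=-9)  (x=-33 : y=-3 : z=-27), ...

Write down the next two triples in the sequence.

(x=-34 : y=-11 : z=-81), (x=-35 : y=-6 : z=-243)

X: −1 each step, so -30, -31, -32, -33 → -34 → -35.
For the y, alternating steps +5, −8, +5, −8, …: -5, 0, -8, -3 → -11 → -6.
For the z, ×3 each step: -1, -3, -9, -27 → -81 → -243.
So the next two triples are (x=-34 : y=-11 : z=-81) and (x=-35 : y=-6 : z=-243).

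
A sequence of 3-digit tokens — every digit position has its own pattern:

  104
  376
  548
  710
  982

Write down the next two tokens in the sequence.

154 then 326

First digit goes 1, 3, 5, 7, 9 → 1 → 3 (+2 each step, mod 10).
For the second digit, −3 each step, mod 10: 0, 7, 4, 1, 8 → 5 → 2.
Third digit goes 4, 6, 8, 0, 2 → 4 → 6 (+2 each step, mod 10).
Putting the parts together: 154 and then 326.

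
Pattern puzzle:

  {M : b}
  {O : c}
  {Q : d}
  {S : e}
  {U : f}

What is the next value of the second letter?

Second letter: letters move forward 1 place in the alphabet; b, c, d, e, f → g.

g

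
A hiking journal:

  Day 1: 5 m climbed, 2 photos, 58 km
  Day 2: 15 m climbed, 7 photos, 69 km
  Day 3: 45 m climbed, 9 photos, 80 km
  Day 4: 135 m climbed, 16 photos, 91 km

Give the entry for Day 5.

M climbed goes 5, 15, 45, 135 → 405 (×3 each step).
For the photos, each term is the sum of the two before it: 2, 7, 9, 16 → 25.
For the km, +11 each step: 58, 69, 80, 91 → 102.
So the next row is 405 m climbed, 25 photos, 102 km.

405 m climbed, 25 photos, 102 km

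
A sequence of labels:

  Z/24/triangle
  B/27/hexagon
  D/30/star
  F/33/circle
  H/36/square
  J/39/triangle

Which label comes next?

L/42/hexagon

Letter — letters move forward 2 places in the alphabet, wrapping Z→A: Z, B, D, F, H, J → L.
Second component — +3 each step: 24, 27, 30, 33, 36, 39 → 42.
Shape: repeats triangle → hexagon → star → circle → square; triangle, hexagon, star, circle, square, triangle → hexagon.
So the next label is L/42/hexagon.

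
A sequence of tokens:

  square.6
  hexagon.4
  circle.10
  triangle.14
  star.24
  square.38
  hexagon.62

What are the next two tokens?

For the shape, repeats square → hexagon → circle → triangle → star: square, hexagon, circle, triangle, star, square, hexagon → circle → triangle.
Second component goes 6, 4, 10, 14, 24, 38, 62 → 100 → 162 (each term is the sum of the two before it).
Putting the parts together: circle.100 and then triangle.162.

circle.100 then triangle.162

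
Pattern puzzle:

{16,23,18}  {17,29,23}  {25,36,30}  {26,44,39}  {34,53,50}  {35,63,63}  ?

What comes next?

{43,74,78}

First part: alternating steps +1, +8, +1, +8, …; 16, 17, 25, 26, 34, 35 → 43.
Second part goes 23, 29, 36, 44, 53, 63 → 74 (differences are 6, 7, 8, … (increasing by 1 each time)).
Third part: 18, 23, 30, 39, 50, 63 → 78 (differences are 5, 7, 9, … (increasing by 2 each time)).
Putting it together: {43,74,78}.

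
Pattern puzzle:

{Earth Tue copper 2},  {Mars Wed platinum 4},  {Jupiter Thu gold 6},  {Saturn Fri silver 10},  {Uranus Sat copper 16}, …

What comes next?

For the planet, runs through the planets Mercury→Neptune: Earth, Mars, Jupiter, Saturn, Uranus → Neptune.
For the day, runs through the weekdays Mon→Sun: Tue, Wed, Thu, Fri, Sat → Sun.
Metal: repeats copper → platinum → gold → silver; copper, platinum, gold, silver, copper → platinum.
Fourth entry: 2, 4, 6, 10, 16 → 26 (each term is the sum of the two before it).
So the next element is {Neptune Sun platinum 26}.

{Neptune Sun platinum 26}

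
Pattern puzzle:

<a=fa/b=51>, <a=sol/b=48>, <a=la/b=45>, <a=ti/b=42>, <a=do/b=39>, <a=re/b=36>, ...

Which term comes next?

A — runs through the solfège scale do→ti: fa, sol, la, ti, do, re → mi.
B goes 51, 48, 45, 42, 39, 36 → 33 (−3 each step).
Combining the parts gives <a=mi/b=33>.

<a=mi/b=33>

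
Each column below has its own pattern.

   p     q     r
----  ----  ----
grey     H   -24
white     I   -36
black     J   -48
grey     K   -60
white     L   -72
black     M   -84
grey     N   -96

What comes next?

Column p — repeats grey → white → black: grey, white, black, grey, white, black, grey → white.
Column q: H, I, J, K, L, M, N → O (letters move forward 1 place in the alphabet).
Column r goes -24, -36, -48, -60, -72, -84, -96 → -108 (−12 each step).
Combining the parts gives white  O  -108.

white  O  -108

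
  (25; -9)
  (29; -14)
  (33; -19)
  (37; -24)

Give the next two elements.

(41; -29), (45; -34)

For the first entry, +4 each step: 25, 29, 33, 37 → 41 → 45.
Second entry — −5 each step: -9, -14, -19, -24 → -29 → -34.
Putting the parts together: (41; -29) and then (45; -34).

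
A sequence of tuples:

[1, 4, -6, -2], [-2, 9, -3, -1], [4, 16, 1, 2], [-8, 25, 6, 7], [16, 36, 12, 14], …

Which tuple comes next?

First value: ×(-2) each step, so 1, -2, 4, -8, 16 → -32.
Second value — perfect squares: 2², 3², 4², …: 4, 9, 16, 25, 36 → 49.
Third value: differences are 3, 4, 5, … (increasing by 1 each time), so -6, -3, 1, 6, 12 → 19.
Fourth value: -2, -1, 2, 7, 14 → 23 (differences are 1, 3, 5, … (increasing by 2 each time)).
Putting it together: [-32, 49, 19, 23].

[-32, 49, 19, 23]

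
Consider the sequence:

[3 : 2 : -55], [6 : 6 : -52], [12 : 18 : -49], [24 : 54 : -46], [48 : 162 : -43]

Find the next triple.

First value goes 3, 6, 12, 24, 48 → 96 (×2 each step).
For the second value, ×3 each step: 2, 6, 18, 54, 162 → 486.
Third value: -55, -52, -49, -46, -43 → -40 (+3 each step).
Combining the parts gives [96 : 486 : -40].

[96 : 486 : -40]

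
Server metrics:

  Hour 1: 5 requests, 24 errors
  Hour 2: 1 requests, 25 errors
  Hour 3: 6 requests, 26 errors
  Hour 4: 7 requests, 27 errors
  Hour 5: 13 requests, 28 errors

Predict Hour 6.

20 requests, 29 errors

Requests: each term is the sum of the two before it; 5, 1, 6, 7, 13 → 20.
For the errors, +1 each step: 24, 25, 26, 27, 28 → 29.
Putting it together: 20 requests, 29 errors.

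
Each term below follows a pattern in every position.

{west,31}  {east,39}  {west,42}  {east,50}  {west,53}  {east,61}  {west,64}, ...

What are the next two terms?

{east,72}, {west,75}

Direction: alternates west ↔ east, so west, east, west, east, west, east, west → east → west.
Second entry: alternating steps +8, +3, +8, +3, …; 31, 39, 42, 50, 53, 61, 64 → 72 → 75.
So the next two terms are {east,72} and {west,75}.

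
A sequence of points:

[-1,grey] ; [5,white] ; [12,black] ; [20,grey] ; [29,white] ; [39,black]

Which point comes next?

[50,grey]

First slot: differences are 6, 7, 8, … (increasing by 1 each time), so -1, 5, 12, 20, 29, 39 → 50.
Shade — repeats grey → white → black: grey, white, black, grey, white, black → grey.
So the next point is [50,grey].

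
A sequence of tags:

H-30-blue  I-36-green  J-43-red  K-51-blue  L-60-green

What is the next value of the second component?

Second component: 30, 36, 43, 51, 60 → 70 (differences are 6, 7, 8, … (increasing by 1 each time)).

70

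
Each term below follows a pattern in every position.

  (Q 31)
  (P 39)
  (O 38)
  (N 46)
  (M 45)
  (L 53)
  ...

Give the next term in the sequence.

Letter: Q, P, O, N, M, L → K (letters move back 1 place in the alphabet).
Second part: alternating steps +8, −1, +8, −1, …, so 31, 39, 38, 46, 45, 53 → 52.
Combining the parts gives (K 52).

(K 52)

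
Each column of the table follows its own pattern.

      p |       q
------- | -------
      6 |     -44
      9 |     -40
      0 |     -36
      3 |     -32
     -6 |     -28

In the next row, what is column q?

Column q: +4 each step; -44, -40, -36, -32, -28 → -24.

-24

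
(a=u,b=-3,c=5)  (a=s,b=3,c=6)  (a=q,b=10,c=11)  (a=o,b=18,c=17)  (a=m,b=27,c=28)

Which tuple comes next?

A goes u, s, q, o, m → k (letters move back 2 places in the alphabet).
B: differences are 6, 7, 8, … (increasing by 1 each time), so -3, 3, 10, 18, 27 → 37.
C: each term is the sum of the two before it; 5, 6, 11, 17, 28 → 45.
So the next tuple is (a=k,b=37,c=45).

(a=k,b=37,c=45)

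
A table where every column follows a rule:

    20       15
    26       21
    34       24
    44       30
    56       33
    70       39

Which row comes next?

For the first component, differences are 6, 8, 10, … (increasing by 2 each time): 20, 26, 34, 44, 56, 70 → 86.
Second component: alternating steps +6, +3, +6, +3, …; 15, 21, 24, 30, 33, 39 → 42.
Combining the parts gives 86  42.

86  42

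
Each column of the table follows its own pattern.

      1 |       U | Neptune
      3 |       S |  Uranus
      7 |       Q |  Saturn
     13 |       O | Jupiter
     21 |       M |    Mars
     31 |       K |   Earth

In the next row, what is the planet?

Venus

For the first component, differences are 2, 4, 6, … (increasing by 2 each time): 1, 3, 7, 13, 21, 31 → 43.
Letter: U, S, Q, O, M, K → I (letters move back 2 places in the alphabet).
Planet: runs backward through the planets Mercury→Neptune; Neptune, Uranus, Saturn, Jupiter, Mars, Earth → Venus.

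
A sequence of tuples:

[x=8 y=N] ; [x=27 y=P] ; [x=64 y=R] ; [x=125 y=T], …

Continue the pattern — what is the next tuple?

X goes 8, 27, 64, 125 → 216 (perfect cubes: 2³, 3³, 4³, …).
Y: letters move forward 2 places in the alphabet, so N, P, R, T → V.
Putting it together: [x=216 y=V].

[x=216 y=V]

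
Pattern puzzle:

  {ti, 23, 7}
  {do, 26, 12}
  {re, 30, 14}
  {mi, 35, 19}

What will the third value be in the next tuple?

Third value: alternating steps +5, +2, +5, +2, …, so 7, 12, 14, 19 → 21.

21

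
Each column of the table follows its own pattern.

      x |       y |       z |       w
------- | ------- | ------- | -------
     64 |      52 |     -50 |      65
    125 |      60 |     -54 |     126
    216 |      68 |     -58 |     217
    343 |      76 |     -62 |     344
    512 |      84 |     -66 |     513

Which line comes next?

Column x: perfect cubes: 4³, 5³, 6³, …; 64, 125, 216, 343, 512 → 729.
Column y: +8 each step, so 52, 60, 68, 76, 84 → 92.
Column z — −4 each step: -50, -54, -58, -62, -66 → -70.
Column w: 65, 126, 217, 344, 513 → 730 (always 1 more than the column x).
Putting it together: 729  92  -70  730.

729  92  -70  730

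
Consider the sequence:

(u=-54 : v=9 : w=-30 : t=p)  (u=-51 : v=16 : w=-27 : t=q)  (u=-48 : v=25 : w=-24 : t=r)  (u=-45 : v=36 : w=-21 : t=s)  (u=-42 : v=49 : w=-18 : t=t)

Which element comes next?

(u=-39 : v=64 : w=-15 : t=u)

U — +3 each step: -54, -51, -48, -45, -42 → -39.
V: perfect squares: 3², 4², 5², …, so 9, 16, 25, 36, 49 → 64.
W: +3 each step, so -30, -27, -24, -21, -18 → -15.
For the t, letters move forward 1 place in the alphabet: p, q, r, s, t → u.
So the next element is (u=-39 : v=64 : w=-15 : t=u).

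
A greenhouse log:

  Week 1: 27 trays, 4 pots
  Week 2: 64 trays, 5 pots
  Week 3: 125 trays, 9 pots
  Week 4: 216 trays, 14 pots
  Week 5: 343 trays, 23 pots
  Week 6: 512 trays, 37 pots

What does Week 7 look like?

729 trays, 60 pots

Trays: 27, 64, 125, 216, 343, 512 → 729 (perfect cubes: 3³, 4³, 5³, …).
Pots — each term is the sum of the two before it: 4, 5, 9, 14, 23, 37 → 60.
Putting it together: 729 trays, 60 pots.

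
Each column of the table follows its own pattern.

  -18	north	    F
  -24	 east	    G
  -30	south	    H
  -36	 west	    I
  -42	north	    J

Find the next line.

-48  east  K

First component: −6 each step, so -18, -24, -30, -36, -42 → -48.
For the direction, repeats north → east → south → west: north, east, south, west, north → east.
For the letter, letters move forward 1 place in the alphabet: F, G, H, I, J → K.
So the next line is -48  east  K.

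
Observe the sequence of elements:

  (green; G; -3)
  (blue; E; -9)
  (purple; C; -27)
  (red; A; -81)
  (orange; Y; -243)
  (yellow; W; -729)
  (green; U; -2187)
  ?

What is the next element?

Colour goes green, blue, purple, red, orange, yellow, green → blue (repeats green → blue → purple → red → orange → yellow).
Letter — letters move back 2 places in the alphabet, wrapping A→Z: G, E, C, A, Y, W, U → S.
Third entry: ×3 each step, so -3, -9, -27, -81, -243, -729, -2187 → -6561.
Putting it together: (blue; S; -6561).

(blue; S; -6561)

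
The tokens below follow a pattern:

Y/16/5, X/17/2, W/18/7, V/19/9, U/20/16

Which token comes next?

T/21/25

Letter: letters move back 1 place in the alphabet; Y, X, W, V, U → T.
For the second component, +1 each step: 16, 17, 18, 19, 20 → 21.
Third component — each term is the sum of the two before it: 5, 2, 7, 9, 16 → 25.
So the next token is T/21/25.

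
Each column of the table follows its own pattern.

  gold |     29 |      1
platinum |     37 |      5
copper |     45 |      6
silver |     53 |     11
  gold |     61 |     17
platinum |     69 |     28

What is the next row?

copper  77  45

Metal: repeats gold → platinum → copper → silver, so gold, platinum, copper, silver, gold, platinum → copper.
Second component: +8 each step, so 29, 37, 45, 53, 61, 69 → 77.
Third component — each term is the sum of the two before it: 1, 5, 6, 11, 17, 28 → 45.
So the next row is copper  77  45.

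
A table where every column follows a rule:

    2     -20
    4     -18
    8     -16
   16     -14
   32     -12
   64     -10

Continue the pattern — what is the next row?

128  -8

First component: ×2 each step; 2, 4, 8, 16, 32, 64 → 128.
Second component: +2 each step, so -20, -18, -16, -14, -12, -10 → -8.
So the next row is 128  -8.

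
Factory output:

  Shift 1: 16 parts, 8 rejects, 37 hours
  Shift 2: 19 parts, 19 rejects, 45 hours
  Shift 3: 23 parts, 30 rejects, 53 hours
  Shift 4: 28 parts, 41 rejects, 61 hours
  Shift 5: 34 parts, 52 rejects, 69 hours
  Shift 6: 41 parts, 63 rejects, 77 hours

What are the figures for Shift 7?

Parts — differences are 3, 4, 5, … (increasing by 1 each time): 16, 19, 23, 28, 34, 41 → 49.
Rejects — +11 each step: 8, 19, 30, 41, 52, 63 → 74.
For the hours, +8 each step: 37, 45, 53, 61, 69, 77 → 85.
So the next record is 49 parts, 74 rejects, 85 hours.

49 parts, 74 rejects, 85 hours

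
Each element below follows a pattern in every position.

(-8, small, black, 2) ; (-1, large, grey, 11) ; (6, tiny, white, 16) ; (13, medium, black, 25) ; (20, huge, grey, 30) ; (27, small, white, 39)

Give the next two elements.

First component: +7 each step; -8, -1, 6, 13, 20, 27 → 34 → 41.
Size — repeats small → large → tiny → medium → huge: small, large, tiny, medium, huge, small → large → tiny.
Shade: repeats black → grey → white; black, grey, white, black, grey, white → black → grey.
Fourth component: alternating steps +9, +5, +9, +5, …; 2, 11, 16, 25, 30, 39 → 44 → 53.
So the next two elements are (34, large, black, 44) and (41, tiny, grey, 53).

(34, large, black, 44), (41, tiny, grey, 53)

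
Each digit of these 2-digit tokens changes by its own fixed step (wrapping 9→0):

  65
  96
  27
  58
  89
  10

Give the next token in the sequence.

First digit goes 6, 9, 2, 5, 8, 1 → 4 (+3 each step, mod 10).
Second digit — +1 each step, mod 10: 5, 6, 7, 8, 9, 0 → 1.
Combining the parts gives 41.

41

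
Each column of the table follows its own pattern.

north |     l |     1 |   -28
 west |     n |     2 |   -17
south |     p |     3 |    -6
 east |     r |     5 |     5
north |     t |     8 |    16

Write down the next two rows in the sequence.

west  v  13  27; south  x  21  38

Direction: north, west, south, east, north → west → south (repeats north → west → south → east).
Letter: letters move forward 2 places in the alphabet, so l, n, p, r, t → v → x.
Third component: each term is the sum of the two before it; 1, 2, 3, 5, 8 → 13 → 21.
Fourth component: -28, -17, -6, 5, 16 → 27 → 38 (+11 each step).
Putting the parts together: west  v  13  27 and then south  x  21  38.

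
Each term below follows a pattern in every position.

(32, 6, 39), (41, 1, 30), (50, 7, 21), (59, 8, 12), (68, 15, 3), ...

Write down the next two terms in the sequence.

(77, 23, -6), (86, 38, -15)

First slot: +9 each step, so 32, 41, 50, 59, 68 → 77 → 86.
Second slot: each term is the sum of the two before it; 6, 1, 7, 8, 15 → 23 → 38.
Third slot: 39, 30, 21, 12, 3 → -6 → -15 (together with the first slot always sums to 71).
So the next two terms are (77, 23, -6) and (86, 38, -15).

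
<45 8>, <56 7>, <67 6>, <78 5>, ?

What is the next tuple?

First slot: 45, 56, 67, 78 → 89 (+11 each step).
Second slot: −1 each step; 8, 7, 6, 5 → 4.
So the next tuple is <89 4>.

<89 4>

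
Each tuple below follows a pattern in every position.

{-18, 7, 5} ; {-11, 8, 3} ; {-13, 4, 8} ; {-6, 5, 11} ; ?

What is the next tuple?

{-8, 1, 19}

First slot goes -18, -11, -13, -6 → -8 (alternating steps +7, −2, +7, −2, …).
Second slot: alternating steps +1, −4, +1, −4, …, so 7, 8, 4, 5 → 1.
For the third slot, each term is the sum of the two before it: 5, 3, 8, 11 → 19.
So the next tuple is {-8, 1, 19}.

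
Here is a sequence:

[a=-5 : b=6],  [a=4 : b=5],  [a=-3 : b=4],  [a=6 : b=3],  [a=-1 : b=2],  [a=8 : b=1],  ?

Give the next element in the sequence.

A: alternating steps +9, −7, +9, −7, …; -5, 4, -3, 6, -1, 8 → 1.
B — −1 each step: 6, 5, 4, 3, 2, 1 → 0.
Putting it together: [a=1 : b=0].

[a=1 : b=0]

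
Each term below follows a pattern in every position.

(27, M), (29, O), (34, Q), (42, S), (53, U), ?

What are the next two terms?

First coordinate goes 27, 29, 34, 42, 53 → 67 → 84 (differences are 2, 5, 8, … (increasing by 3 each time)).
Letter: letters move forward 2 places in the alphabet; M, O, Q, S, U → W → Y.
Putting the parts together: (67, W) and then (84, Y).

(67, W), (84, Y)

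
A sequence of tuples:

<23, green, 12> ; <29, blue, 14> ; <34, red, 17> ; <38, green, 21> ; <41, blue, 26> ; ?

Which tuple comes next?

For the first coordinate, differences are 6, 5, 4, … (decreasing by 1 each time): 23, 29, 34, 38, 41 → 43.
Colour: repeats green → blue → red; green, blue, red, green, blue → red.
Third coordinate — differences are 2, 3, 4, … (increasing by 1 each time): 12, 14, 17, 21, 26 → 32.
Combining the parts gives <43, red, 32>.

<43, red, 32>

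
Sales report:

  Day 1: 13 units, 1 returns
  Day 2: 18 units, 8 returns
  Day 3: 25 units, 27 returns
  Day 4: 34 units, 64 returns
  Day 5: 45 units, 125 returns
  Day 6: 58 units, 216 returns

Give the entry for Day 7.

Units: differences are 5, 7, 9, … (increasing by 2 each time), so 13, 18, 25, 34, 45, 58 → 73.
Returns: perfect cubes: 1³, 2³, 3³, …; 1, 8, 27, 64, 125, 216 → 343.
So the next record is 73 units, 343 returns.

73 units, 343 returns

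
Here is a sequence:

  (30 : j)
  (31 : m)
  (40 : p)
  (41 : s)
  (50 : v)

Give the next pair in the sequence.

(51 : y)

First entry: 30, 31, 40, 41, 50 → 51 (alternating steps +1, +9, +1, +9, …).
Letter — letters move forward 3 places in the alphabet: j, m, p, s, v → y.
Putting it together: (51 : y).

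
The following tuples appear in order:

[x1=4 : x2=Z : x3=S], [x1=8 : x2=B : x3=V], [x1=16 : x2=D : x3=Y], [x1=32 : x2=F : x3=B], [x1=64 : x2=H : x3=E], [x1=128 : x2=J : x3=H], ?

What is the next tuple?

[x1=256 : x2=L : x3=K]

For the x1, ×2 each step: 4, 8, 16, 32, 64, 128 → 256.
X2: letters move forward 2 places in the alphabet, wrapping Z→A; Z, B, D, F, H, J → L.
X3: letters move forward 3 places in the alphabet, wrapping Z→A; S, V, Y, B, E, H → K.
Putting it together: [x1=256 : x2=L : x3=K].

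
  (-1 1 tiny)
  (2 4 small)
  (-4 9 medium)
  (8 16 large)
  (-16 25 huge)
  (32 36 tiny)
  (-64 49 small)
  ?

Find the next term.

First coordinate: -1, 2, -4, 8, -16, 32, -64 → 128 (×(-2) each step).
For the second coordinate, perfect squares: 1², 2², 3², …: 1, 4, 9, 16, 25, 36, 49 → 64.
Size — repeats tiny → small → medium → large → huge: tiny, small, medium, large, huge, tiny, small → medium.
Putting it together: (128 64 medium).

(128 64 medium)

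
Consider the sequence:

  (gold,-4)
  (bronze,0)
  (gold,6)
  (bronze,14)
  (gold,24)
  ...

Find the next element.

Rank goes gold, bronze, gold, bronze, gold → bronze (alternates gold ↔ bronze).
Second entry goes -4, 0, 6, 14, 24 → 36 (differences are 4, 6, 8, … (increasing by 2 each time)).
So the next element is (bronze,36).

(bronze,36)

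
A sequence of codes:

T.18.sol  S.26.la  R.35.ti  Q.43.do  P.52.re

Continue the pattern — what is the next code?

For the letter, letters move back 1 place in the alphabet: T, S, R, Q, P → O.
Second component: 18, 26, 35, 43, 52 → 60 (alternating steps +8, +9, +8, +9, …).
Note: runs through the solfège scale do→ti, so sol, la, ti, do, re → mi.
Combining the parts gives O.60.mi.

O.60.mi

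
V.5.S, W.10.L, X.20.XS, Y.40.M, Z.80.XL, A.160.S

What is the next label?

B.320.L

Letter: letters move forward 1 place in the alphabet, wrapping Z→A; V, W, X, Y, Z, A → B.
Second component: ×2 each step, so 5, 10, 20, 40, 80, 160 → 320.
For the size, repeats S → L → XS → M → XL: S, L, XS, M, XL, S → L.
Combining the parts gives B.320.L.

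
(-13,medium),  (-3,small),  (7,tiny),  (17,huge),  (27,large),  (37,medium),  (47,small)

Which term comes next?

First component: +10 each step; -13, -3, 7, 17, 27, 37, 47 → 57.
Size: medium, small, tiny, huge, large, medium, small → tiny (repeats medium → small → tiny → huge → large).
So the next term is (57,tiny).

(57,tiny)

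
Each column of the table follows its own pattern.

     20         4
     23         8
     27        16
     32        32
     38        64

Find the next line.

First component goes 20, 23, 27, 32, 38 → 45 (differences are 3, 4, 5, … (increasing by 1 each time)).
For the second component, ×2 each step: 4, 8, 16, 32, 64 → 128.
So the next line is 45  128.

45  128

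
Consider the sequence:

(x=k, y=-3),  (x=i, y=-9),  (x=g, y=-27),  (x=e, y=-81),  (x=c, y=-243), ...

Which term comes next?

(x=a, y=-729)

X — letters move back 2 places in the alphabet: k, i, g, e, c → a.
Y: -3, -9, -27, -81, -243 → -729 (×3 each step).
Putting it together: (x=a, y=-729).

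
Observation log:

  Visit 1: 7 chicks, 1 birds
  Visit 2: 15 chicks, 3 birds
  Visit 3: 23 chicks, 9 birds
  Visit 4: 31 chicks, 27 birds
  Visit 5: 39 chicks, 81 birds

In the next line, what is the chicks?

For the chicks, +8 each step: 7, 15, 23, 31, 39 → 47.
Birds: ×3 each step, so 1, 3, 9, 27, 81 → 243.

47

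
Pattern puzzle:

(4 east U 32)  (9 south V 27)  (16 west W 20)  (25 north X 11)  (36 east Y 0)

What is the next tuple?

(49 south Z -13)

First part: perfect squares: 2², 3², 4², …; 4, 9, 16, 25, 36 → 49.
Direction: repeats east → south → west → north, so east, south, west, north, east → south.
Letter: letters move forward 1 place in the alphabet; U, V, W, X, Y → Z.
Fourth part goes 32, 27, 20, 11, 0 → -13 (together with the first part always sums to 36).
Putting it together: (49 south Z -13).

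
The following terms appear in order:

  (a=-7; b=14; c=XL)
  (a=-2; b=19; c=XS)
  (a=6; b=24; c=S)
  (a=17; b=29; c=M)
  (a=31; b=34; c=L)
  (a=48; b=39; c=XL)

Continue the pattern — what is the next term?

(a=68; b=44; c=XS)

A: differences are 5, 8, 11, … (increasing by 3 each time); -7, -2, 6, 17, 31, 48 → 68.
B: +5 each step; 14, 19, 24, 29, 34, 39 → 44.
C goes XL, XS, S, M, L, XL → XS (repeats XL → XS → S → M → L).
Putting it together: (a=68; b=44; c=XS).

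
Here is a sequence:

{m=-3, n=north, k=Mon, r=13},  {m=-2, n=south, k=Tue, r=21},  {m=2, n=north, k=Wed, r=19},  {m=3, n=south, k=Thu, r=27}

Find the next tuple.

M goes -3, -2, 2, 3 → 7 (alternating steps +1, +4, +1, +4, …).
N: alternates north ↔ south, so north, south, north, south → north.
K: runs through the weekdays Mon→Sun; Mon, Tue, Wed, Thu → Fri.
R: alternating steps +8, −2, +8, −2, …, so 13, 21, 19, 27 → 25.
So the next tuple is {m=7, n=north, k=Fri, r=25}.

{m=7, n=north, k=Fri, r=25}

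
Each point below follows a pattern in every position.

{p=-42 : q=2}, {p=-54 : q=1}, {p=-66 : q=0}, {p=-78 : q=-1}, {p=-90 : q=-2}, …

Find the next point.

P goes -42, -54, -66, -78, -90 → -102 (−12 each step).
Q: 2, 1, 0, -1, -2 → -3 (−1 each step).
So the next point is {p=-102 : q=-3}.

{p=-102 : q=-3}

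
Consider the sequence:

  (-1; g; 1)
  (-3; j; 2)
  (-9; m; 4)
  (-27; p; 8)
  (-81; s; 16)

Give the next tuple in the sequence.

First part goes -1, -3, -9, -27, -81 → -243 (×3 each step).
Letter goes g, j, m, p, s → v (letters move forward 3 places in the alphabet).
For the third part, ×2 each step: 1, 2, 4, 8, 16 → 32.
So the next tuple is (-243; v; 32).

(-243; v; 32)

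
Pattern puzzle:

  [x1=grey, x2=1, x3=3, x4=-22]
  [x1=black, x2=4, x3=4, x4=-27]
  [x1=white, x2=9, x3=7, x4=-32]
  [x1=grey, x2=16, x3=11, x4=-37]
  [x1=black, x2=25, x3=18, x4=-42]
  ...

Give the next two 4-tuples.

X1: grey, black, white, grey, black → white → grey (repeats grey → black → white).
X2: 1, 4, 9, 16, 25 → 36 → 49 (perfect squares: 1², 2², 3², …).
For the x3, each term is the sum of the two before it: 3, 4, 7, 11, 18 → 29 → 47.
X4: −5 each step; -22, -27, -32, -37, -42 → -47 → -52.
So the next two 4-tuples are [x1=white, x2=36, x3=29, x4=-47] and [x1=grey, x2=49, x3=47, x4=-52].

[x1=white, x2=36, x3=29, x4=-47], [x1=grey, x2=49, x3=47, x4=-52]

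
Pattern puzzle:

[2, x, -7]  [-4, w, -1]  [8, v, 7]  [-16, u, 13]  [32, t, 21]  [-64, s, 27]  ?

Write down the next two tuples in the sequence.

First slot goes 2, -4, 8, -16, 32, -64 → 128 → -256 (×(-2) each step).
Letter: letters move back 1 place in the alphabet, so x, w, v, u, t, s → r → q.
Third slot: alternating steps +6, +8, +6, +8, …, so -7, -1, 7, 13, 21, 27 → 35 → 41.
Putting the parts together: [128, r, 35] and then [-256, q, 41].

[128, r, 35], [-256, q, 41]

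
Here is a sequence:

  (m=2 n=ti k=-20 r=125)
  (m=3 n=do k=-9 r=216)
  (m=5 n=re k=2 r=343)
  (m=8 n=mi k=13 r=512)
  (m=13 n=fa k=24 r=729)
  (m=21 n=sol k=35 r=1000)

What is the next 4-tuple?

M: each term is the sum of the two before it; 2, 3, 5, 8, 13, 21 → 34.
For the n, runs through the solfège scale do→ti: ti, do, re, mi, fa, sol → la.
K: +11 each step; -20, -9, 2, 13, 24, 35 → 46.
R: perfect cubes: 5³, 6³, 7³, …; 125, 216, 343, 512, 729, 1000 → 1331.
Combining the parts gives (m=34 n=la k=46 r=1331).

(m=34 n=la k=46 r=1331)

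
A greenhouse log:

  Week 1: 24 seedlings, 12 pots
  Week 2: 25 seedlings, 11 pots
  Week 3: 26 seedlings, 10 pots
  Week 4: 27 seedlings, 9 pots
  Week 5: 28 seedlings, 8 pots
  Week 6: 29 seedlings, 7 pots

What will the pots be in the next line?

Seedlings — +1 each step: 24, 25, 26, 27, 28, 29 → 30.
Pots: together with the seedlings always sums to 36, so 12, 11, 10, 9, 8, 7 → 6.

6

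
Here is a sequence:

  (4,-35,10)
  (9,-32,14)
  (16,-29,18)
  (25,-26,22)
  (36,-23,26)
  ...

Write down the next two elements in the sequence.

First part: 4, 9, 16, 25, 36 → 49 → 64 (perfect squares: 2², 3², 4², …).
Second part: +3 each step, so -35, -32, -29, -26, -23 → -20 → -17.
Third part — +4 each step: 10, 14, 18, 22, 26 → 30 → 34.
Putting the parts together: (49,-20,30) and then (64,-17,34).

(49,-20,30), (64,-17,34)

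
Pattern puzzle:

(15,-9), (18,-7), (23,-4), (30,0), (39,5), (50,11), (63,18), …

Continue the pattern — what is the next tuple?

(78,26)

First slot: differences are 3, 5, 7, … (increasing by 2 each time), so 15, 18, 23, 30, 39, 50, 63 → 78.
Second slot goes -9, -7, -4, 0, 5, 11, 18 → 26 (differences are 2, 3, 4, … (increasing by 1 each time)).
Combining the parts gives (78,26).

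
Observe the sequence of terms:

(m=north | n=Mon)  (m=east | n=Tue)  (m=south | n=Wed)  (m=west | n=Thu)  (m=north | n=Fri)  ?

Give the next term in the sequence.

(m=east | n=Sat)

M goes north, east, south, west, north → east (repeats north → east → south → west).
N: runs through the weekdays Mon→Sun, so Mon, Tue, Wed, Thu, Fri → Sat.
Putting it together: (m=east | n=Sat).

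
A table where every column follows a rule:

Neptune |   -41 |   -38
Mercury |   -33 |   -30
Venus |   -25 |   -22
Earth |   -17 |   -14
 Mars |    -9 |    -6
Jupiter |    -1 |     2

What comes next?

For the planet, runs through the planets Mercury→Neptune: Neptune, Mercury, Venus, Earth, Mars, Jupiter → Saturn.
Second component: -41, -33, -25, -17, -9, -1 → 7 (+8 each step).
Third component: always 3 more than the second component; -38, -30, -22, -14, -6, 2 → 10.
Putting it together: Saturn  7  10.

Saturn  7  10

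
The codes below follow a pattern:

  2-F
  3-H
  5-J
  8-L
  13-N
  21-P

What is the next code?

First component — each term is the sum of the two before it: 2, 3, 5, 8, 13, 21 → 34.
Letter — letters move forward 2 places in the alphabet: F, H, J, L, N, P → R.
Combining the parts gives 34-R.

34-R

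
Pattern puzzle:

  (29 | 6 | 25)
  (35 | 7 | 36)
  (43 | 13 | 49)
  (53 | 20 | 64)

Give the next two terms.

(65 | 33 | 81), (79 | 53 | 100)

For the first component, differences are 6, 8, 10, … (increasing by 2 each time): 29, 35, 43, 53 → 65 → 79.
Second component — each term is the sum of the two before it: 6, 7, 13, 20 → 33 → 53.
Third component: perfect squares: 5², 6², 7², …; 25, 36, 49, 64 → 81 → 100.
Putting the parts together: (65 | 33 | 81) and then (79 | 53 | 100).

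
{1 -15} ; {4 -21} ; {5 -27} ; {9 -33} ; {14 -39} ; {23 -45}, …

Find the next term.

First coordinate: 1, 4, 5, 9, 14, 23 → 37 (each term is the sum of the two before it).
Second coordinate: −6 each step; -15, -21, -27, -33, -39, -45 → -51.
So the next term is {37 -51}.

{37 -51}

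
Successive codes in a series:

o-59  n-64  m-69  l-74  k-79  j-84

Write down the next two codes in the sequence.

i-89, h-94

Letter goes o, n, m, l, k, j → i → h (letters move back 1 place in the alphabet).
Second component goes 59, 64, 69, 74, 79, 84 → 89 → 94 (+5 each step).
So the next two codes are i-89 and h-94.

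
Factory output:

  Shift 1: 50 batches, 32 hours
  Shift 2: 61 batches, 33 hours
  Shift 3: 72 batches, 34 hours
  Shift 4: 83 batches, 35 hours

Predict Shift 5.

Batches: +11 each step; 50, 61, 72, 83 → 94.
For the hours, +1 each step: 32, 33, 34, 35 → 36.
Combining the parts gives 94 batches, 36 hours.

94 batches, 36 hours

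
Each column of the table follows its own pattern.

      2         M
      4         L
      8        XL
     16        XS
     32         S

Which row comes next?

First component — ×2 each step: 2, 4, 8, 16, 32 → 64.
Size: runs through clothing sizes XS→XL; M, L, XL, XS, S → M.
Combining the parts gives 64  M.

64  M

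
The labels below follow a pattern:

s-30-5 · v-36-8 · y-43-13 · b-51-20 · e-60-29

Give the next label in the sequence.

Letter: letters move forward 3 places in the alphabet, wrapping Z→A, so s, v, y, b, e → h.
For the second component, differences are 6, 7, 8, … (increasing by 1 each time): 30, 36, 43, 51, 60 → 70.
Third component: differences are 3, 5, 7, … (increasing by 2 each time); 5, 8, 13, 20, 29 → 40.
Putting it together: h-70-40.

h-70-40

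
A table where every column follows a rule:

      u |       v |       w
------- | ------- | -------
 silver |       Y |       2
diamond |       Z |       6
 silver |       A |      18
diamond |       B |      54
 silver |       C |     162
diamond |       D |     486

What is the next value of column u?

Column u goes silver, diamond, silver, diamond, silver, diamond → silver (alternates silver ↔ diamond).

silver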